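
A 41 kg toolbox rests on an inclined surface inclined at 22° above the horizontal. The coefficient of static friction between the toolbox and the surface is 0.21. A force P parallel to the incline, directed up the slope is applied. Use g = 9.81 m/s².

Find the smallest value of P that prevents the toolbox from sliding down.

The toolbox tends to slide down (tan θ > μ_s), so at the point of impending slip friction acts up-slope at its limit: f = μ_s N.
P is parallel to the surface, so N = m g cos θ = 373 N.
Along the incline: P + μ_s N = m g sin θ, so P = 151 − 0.21×373 = 72.4 N.

P_min ≈ 72.4 N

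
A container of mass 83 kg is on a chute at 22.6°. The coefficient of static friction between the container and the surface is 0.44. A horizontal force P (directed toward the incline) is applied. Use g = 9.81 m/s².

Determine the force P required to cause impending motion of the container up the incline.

P ≈ 854 N

At impending motion up the slope, friction acts down-slope at its limit: f = μ_s N.
Perpendicular to the incline: N = m g cos θ + P sin θ.
Along the incline: P cos θ = m g sin θ + μ_s N = m g sin θ + μ_s (m g cos θ + P sin θ).
Solving, P (cos θ − μ_s sin θ) = m g (sin θ + μ_s cos θ), so P = 83×9.81×(sin 22.6° + 0.44 cos 22.6°)/(cos 22.6° − 0.44 sin 22.6°) = 814×0.7905/0.7541 = 854 N.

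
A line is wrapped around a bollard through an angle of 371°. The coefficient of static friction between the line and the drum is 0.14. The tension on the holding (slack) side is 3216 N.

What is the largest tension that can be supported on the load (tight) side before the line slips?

At impending slip the capstan equation gives T₂/T₁ = e^{μβ} with β in radians.
β = 371° × π/180 = 6.475 rad.
e^{μβ} = e^{0.14×6.475} = 2.476.
T₂ = T₁ · e^{μβ} = 3216 × 2.476 = 7960 N.

T_max ≈ 7960 N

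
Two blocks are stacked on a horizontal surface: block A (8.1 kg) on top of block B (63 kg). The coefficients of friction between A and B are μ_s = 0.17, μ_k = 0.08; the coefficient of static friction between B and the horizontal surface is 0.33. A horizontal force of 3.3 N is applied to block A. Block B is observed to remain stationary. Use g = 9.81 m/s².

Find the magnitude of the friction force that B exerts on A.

f ≈ 3.3 N

Between the blocks, N₁ = m_A g = 79.46 N.
Maximum static friction on A from B: μ_s N₁ = 0.17×79.46 = 13.51 N.
Since P = 3.3 N ≤ 13.51 N, A does not slip on B; friction on A equals P = 3.3 N.
By Newton's third law B feels 3.3 N forward from A. With B stationary, the floor's static friction on B balances it: f₂ = 3.3 N (well within μ_s(m_A+m_B)g = 230.2 N).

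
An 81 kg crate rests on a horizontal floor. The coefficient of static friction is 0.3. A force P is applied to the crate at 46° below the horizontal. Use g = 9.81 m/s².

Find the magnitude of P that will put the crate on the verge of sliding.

N = m g + P sin α (the push presses the crate into the horizontal floor).
At impending slip, P cos α = μ_s N = μ_s (m g + P sin α).
Solving: P (cos α − μ_s sin α) = μ_s m g → P = 0.3×795/(cos 46° − 0.3 sin 46°) = 238/0.4789 = 498 N.

P ≈ 498 N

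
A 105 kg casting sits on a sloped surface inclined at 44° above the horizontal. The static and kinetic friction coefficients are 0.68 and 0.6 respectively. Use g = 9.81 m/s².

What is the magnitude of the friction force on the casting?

f ≈ 445 N (up the incline)

Perpendicular to the surface, N = m g cos θ = 105·9.81·cos 44° = 741 N.
Along the slope the weight component is m g sin θ = 715.5 N; friction must supply exactly this, acting up-slope.
Static friction can supply at most μ_s N = 503.9 N.
|715.5| exceeds 503.9 N, so the casting slips down-slope; friction is kinetic, f = μ_k N = 0.6×741 = 445 N.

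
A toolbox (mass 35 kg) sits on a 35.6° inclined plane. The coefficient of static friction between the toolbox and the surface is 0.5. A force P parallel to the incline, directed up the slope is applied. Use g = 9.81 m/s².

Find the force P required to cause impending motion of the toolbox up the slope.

P ≈ 339 N

At impending motion up the slope, friction acts down-slope at its limit: f = μ_s N.
P is parallel to the surface, so N = m g cos θ = 279 N.
Along the incline: P = m g sin θ + μ_s N = 200 + 0.5×279 = 339 N.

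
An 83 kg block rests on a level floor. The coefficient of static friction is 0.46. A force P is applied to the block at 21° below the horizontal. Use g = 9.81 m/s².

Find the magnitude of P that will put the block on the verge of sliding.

N = m g + P sin α (the push presses the block into the level floor).
At impending slip, P cos α = μ_s N = μ_s (m g + P sin α).
Solving: P (cos α − μ_s sin α) = μ_s m g → P = 0.46×814/(cos 21° − 0.46 sin 21°) = 375/0.7687 = 487 N.

P ≈ 487 N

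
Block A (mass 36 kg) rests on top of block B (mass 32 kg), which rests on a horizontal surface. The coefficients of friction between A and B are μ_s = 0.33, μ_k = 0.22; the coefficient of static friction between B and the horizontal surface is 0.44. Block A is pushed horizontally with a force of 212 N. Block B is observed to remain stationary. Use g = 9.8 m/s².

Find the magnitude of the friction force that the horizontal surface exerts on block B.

f ≈ 77.6 N

Between the blocks, N₁ = m_A g = 352.8 N.
Maximum static friction on A from B: μ_s N₁ = 0.33×352.8 = 116.4 N.
Since P = 212 N > 116.4 N, A slides on B; the A–B friction is kinetic: f₁ = μ_k N₁ = 0.22×352.8 = 77.6 N.
By Newton's third law B feels 77.6 N forward from A. With B stationary, the floor's static friction on B balances it: f₂ = 77.6 N (well within μ_s(m_A+m_B)g = 293.2 N).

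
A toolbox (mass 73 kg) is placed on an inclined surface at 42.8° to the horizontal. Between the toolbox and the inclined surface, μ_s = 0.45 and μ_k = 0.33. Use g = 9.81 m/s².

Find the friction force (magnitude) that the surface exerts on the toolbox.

Perpendicular to the surface, N = m g cos θ = 73·9.81·cos 42.8° = 525.4 N.
Along the slope the weight component is m g sin θ = 486.6 N; friction must supply exactly this, acting up-slope.
Static friction can supply at most μ_s N = 236.5 N.
Since |486.6| > 236.5 N, static friction cannot hold it; the toolbox slides down the incline and kinetic friction applies: f = μ_k N = 0.33 × 525.4 = 173 N.

f ≈ 173 N (up the incline)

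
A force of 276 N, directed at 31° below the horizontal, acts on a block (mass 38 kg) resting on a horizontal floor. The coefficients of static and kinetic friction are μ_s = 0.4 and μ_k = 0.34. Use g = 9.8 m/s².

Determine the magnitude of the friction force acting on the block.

N = m g + P sin α = 372.4 + 276×sin 31° = 514.6 N.
For equilibrium, f = P cos α = 276×cos 31° = 236.6 N.
μ_s N = 0.4 × 514.6 = 205.8 N.
236.6 > 205.8 N → the block slides; f = μ_k N = 0.34×514.6 = 175 N.

f ≈ 175 N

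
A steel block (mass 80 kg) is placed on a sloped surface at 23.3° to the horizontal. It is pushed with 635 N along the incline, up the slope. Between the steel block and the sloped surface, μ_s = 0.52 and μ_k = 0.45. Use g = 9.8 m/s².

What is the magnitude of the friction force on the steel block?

f ≈ 325 N (down the incline)

The normal reaction is N = m g cos θ = 720.1 N.
The friction needed for equilibrium is m g sin θ − P = 310.1 − 635 = -324.9 N, measured positive up-slope.
Static friction can supply at most μ_s N = 374.4 N.
Since |-324.9| ≤ 374.4 N, static friction is sufficient; f equals the required value, not μ_s N.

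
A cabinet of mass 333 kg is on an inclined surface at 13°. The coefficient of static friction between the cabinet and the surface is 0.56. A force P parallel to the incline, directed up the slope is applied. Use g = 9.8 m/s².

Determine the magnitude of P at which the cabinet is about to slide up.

At impending motion up the slope, friction acts down-slope at its limit: f = μ_s N.
P is parallel to the surface, so N = m g cos θ = 3180 N.
Along the incline: P = m g sin θ + μ_s N = 734 + 0.56×3180 = 2510 N.

P ≈ 2510 N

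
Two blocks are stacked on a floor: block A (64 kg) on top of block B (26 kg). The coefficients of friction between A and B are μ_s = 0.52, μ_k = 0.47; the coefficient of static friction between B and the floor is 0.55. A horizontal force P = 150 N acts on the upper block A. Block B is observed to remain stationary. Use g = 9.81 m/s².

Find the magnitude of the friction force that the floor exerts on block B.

Normal force at the A–B interface: N₁ = m_A g = 627.8 N.
Maximum static friction on A from B: μ_s N₁ = 0.52×627.8 = 326.5 N.
P = 150 N is within that limit, so A and B move together (both at rest); the A–B friction is simply f₁ = P = 150 N.
By Newton's third law B feels 150 N forward from A. With B stationary, the floor's static friction on B balances it: f₂ = 150 N (well within μ_s(m_A+m_B)g = 485.6 N).

f ≈ 150 N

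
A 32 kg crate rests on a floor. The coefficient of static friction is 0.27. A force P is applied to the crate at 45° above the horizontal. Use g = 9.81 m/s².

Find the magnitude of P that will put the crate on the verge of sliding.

N = m g − P sin α (the pull lifts the crate).
At impending slip, P cos α = μ_s N = μ_s (m g − P sin α).
Solving: P (cos α + μ_s sin α) = μ_s m g → P = 0.27×314/(cos 45° + 0.27 sin 45°) = 84.8/0.898 = 94.4 N.

P ≈ 94.4 N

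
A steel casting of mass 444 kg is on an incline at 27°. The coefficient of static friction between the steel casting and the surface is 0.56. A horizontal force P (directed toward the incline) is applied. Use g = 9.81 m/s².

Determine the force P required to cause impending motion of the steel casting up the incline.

At impending motion up the slope, friction acts down-slope at its limit: f = μ_s N.
Perpendicular to the incline: N = m g cos θ + P sin θ.
Along the incline: P cos θ = m g sin θ + μ_s N = m g sin θ + μ_s (m g cos θ + P sin θ).
Solving, P (cos θ − μ_s sin θ) = m g (sin θ + μ_s cos θ), so P = 444×9.81×(sin 27° + 0.56 cos 27°)/(cos 27° − 0.56 sin 27°) = 4360×0.953/0.6368 = 6520 N.

P ≈ 6520 N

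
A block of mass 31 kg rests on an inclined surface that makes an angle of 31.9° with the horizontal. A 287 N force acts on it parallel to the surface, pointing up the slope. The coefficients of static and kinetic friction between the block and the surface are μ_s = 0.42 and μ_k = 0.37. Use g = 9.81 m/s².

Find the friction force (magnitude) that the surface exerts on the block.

The normal reaction is N = m g cos θ = 258.2 N.
For equilibrium along the incline the friction force must supply f = m g sin θ − P = 160.7 − 287 = -126.3 N (positive meaning up-slope).
Static friction can supply at most μ_s N = 108.4 N.
|-126.3| exceeds 108.4 N, so the block slips up-slope; friction is kinetic, f = μ_k N = 0.37×258.2 = 95.5 N.

f ≈ 95.5 N (down the incline)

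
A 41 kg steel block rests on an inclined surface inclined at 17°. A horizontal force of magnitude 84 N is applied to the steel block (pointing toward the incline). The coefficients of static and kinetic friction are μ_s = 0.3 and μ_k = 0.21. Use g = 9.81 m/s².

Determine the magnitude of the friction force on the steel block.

Normal direction: N = m g cos θ + P sin θ = 409.2 N.
Along the incline, the net driving force (taking up-slope positive) is P cos θ − m g sin θ = 80.33 − 117.6 = -37.27 N, so equilibrium requires friction f = 37.27 N (up-slope).
Maximum static friction: μ_s N = 0.3 × 409.2 = 122.8 N.
|f_req| = 37.27 ≤ 122.8 N → the steel block is in equilibrium; friction equals the required value.

f ≈ 37.3 N (up the incline)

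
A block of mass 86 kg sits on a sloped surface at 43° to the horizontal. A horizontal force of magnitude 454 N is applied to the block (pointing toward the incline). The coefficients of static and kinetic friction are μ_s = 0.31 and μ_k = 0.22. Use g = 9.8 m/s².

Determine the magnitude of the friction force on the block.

Normal direction: N = m g cos θ + P sin θ = 926 N.
Along the incline, the net driving force (taking up-slope positive) is P cos θ − m g sin θ = 332 − 574.8 = -242.8 N, so equilibrium requires friction f = 242.8 N (up-slope).
Maximum static friction: μ_s N = 0.31 × 926 = 287.1 N.
Since 242.8 N is within the 287.1 N limit, the block stays put and friction is exactly 243 N.

f ≈ 243 N (up the incline)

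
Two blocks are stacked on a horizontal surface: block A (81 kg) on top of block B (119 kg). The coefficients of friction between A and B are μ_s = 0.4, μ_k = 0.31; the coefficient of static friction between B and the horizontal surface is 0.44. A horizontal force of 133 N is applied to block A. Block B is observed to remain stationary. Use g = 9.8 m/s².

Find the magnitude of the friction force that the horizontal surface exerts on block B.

The normal force B exerts on A is simply A's weight, N₁ = 793.8 N.
Maximum static friction on A from B: μ_s N₁ = 0.4×793.8 = 317.5 N.
Since P = 133 N ≤ 317.5 N, A does not slip on B; friction on A equals P = 133 N.
B experiences an equal 133 N forward from A (third law). B is in equilibrium, so the floor supplies f₂ = 133 N of static friction (limit μ_s(m_A+m_B)g = 862.4 N, not exceeded).

f ≈ 133 N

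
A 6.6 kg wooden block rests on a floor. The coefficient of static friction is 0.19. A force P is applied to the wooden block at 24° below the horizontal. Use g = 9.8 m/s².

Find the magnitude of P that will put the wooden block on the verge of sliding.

P ≈ 14.7 N

N = m g + P sin α (the push presses the wooden block into the floor).
At impending slip, P cos α = μ_s N = μ_s (m g + P sin α).
Solving: P (cos α − μ_s sin α) = μ_s m g → P = 0.19×64.7/(cos 24° − 0.19 sin 24°) = 12.3/0.8363 = 14.7 N.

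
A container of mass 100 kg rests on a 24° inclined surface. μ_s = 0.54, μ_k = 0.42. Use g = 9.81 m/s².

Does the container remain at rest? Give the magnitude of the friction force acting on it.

N = m g cos θ = 896 N.
Down-slope weight component: m g sin θ = 399 N.
μ_s N = 484 N.
399 ≤ 484 N, so it stays put; friction = 399 N.

f ≈ 399 N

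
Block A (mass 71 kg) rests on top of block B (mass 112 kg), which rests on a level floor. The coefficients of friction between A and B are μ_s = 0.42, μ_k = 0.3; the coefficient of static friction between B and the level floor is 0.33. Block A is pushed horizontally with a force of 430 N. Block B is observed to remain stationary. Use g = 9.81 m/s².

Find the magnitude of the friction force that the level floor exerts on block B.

Between the blocks, N₁ = m_A g = 696.5 N.
So the A–B interface can sustain at most μ_s N₁ = 292.5 N of static friction.
P = 430 N exceeds that limit, so A slips over B and the interface friction becomes kinetic: f₁ = μ_k N₁ = 0.3×696.5 = 209 N.
B experiences an equal 209 N forward from A (third law). B is in equilibrium, so the floor supplies f₂ = 209 N of static friction (limit μ_s(m_A+m_B)g = 592.4 N, not exceeded).

f ≈ 209 N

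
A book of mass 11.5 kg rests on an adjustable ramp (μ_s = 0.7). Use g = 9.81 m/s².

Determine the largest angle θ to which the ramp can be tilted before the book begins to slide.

At the slip threshold, m g sin θ = μ_s · m g cos θ, so tan θ = μ_s.
θ_max = arctan(0.7) = 35°.

θ_max ≈ 35°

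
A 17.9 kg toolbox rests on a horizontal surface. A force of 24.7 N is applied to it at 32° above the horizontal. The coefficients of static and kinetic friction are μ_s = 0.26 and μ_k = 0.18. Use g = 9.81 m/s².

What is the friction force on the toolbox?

The vertical component of P reduces the normal force: N = m g − P sin α = 175.6 − 13.09 = 162.5 N.
For equilibrium, f = P cos α = 24.7×cos 32° = 20.95 N.
μ_s N = 0.26 × 162.5 = 42.25 N.
Since 20.95 N does not exceed the limit, the toolbox stays at rest and f = 20.9 N.

f ≈ 20.9 N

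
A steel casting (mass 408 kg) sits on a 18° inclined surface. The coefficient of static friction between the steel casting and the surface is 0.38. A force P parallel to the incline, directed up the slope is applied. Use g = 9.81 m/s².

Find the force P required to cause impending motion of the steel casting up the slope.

P ≈ 2680 N

At impending motion up the slope, friction acts down-slope at its limit: f = μ_s N.
P is parallel to the surface, so N = m g cos θ = 3810 N.
Along the incline: P = m g sin θ + μ_s N = 1240 + 0.38×3810 = 2680 N.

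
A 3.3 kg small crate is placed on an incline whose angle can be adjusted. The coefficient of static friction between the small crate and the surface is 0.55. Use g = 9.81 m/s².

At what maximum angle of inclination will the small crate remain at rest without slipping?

θ_max ≈ 28.8°

At the slip threshold, m g sin θ = μ_s · m g cos θ, so tan θ = μ_s.
θ_max = arctan(0.55) = 28.8°.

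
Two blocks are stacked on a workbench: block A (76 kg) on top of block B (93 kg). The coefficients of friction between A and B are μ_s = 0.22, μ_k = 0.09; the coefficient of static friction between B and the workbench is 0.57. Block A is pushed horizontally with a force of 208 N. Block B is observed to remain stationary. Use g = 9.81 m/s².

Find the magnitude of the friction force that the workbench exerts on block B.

Normal force at the A–B interface: N₁ = m_A g = 745.6 N.
Maximum static friction on A from B: μ_s N₁ = 0.22×745.6 = 164 N.
Since P = 208 N > 164 N, A slides on B; the A–B friction is kinetic: f₁ = μ_k N₁ = 0.09×745.6 = 67.1 N.
By Newton's third law B feels 67.1 N forward from A. With B stationary, the floor's static friction on B balances it: f₂ = 67.1 N (well within μ_s(m_A+m_B)g = 945 N).

f ≈ 67.1 N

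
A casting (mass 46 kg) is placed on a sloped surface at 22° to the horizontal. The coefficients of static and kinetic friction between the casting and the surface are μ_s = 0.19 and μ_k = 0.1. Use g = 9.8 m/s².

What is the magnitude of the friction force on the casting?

Perpendicular to the surface, N = m g cos θ = 46·9.8·cos 22° = 418 N.
For equilibrium along the incline, friction must balance the weight component: f = m g sin θ = 168.9 N up the slope.
Static friction can supply at most μ_s N = 79.42 N.
|168.9| exceeds 79.42 N, so the casting slips down-slope; friction is kinetic, f = μ_k N = 0.1×418 = 41.8 N.

f ≈ 41.8 N (up the incline)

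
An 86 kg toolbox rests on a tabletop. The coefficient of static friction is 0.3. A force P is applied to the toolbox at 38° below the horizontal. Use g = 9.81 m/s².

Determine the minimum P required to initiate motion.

P ≈ 420 N

N = m g + P sin α (the push presses the toolbox into the tabletop).
At impending slip, P cos α = μ_s N = μ_s (m g + P sin α).
Solving: P (cos α − μ_s sin α) = μ_s m g → P = 0.3×844/(cos 38° − 0.3 sin 38°) = 253/0.6033 = 420 N.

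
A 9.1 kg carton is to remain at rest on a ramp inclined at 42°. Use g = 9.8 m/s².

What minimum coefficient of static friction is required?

μ_s,min ≈ 0.9

At the slip threshold m g sin θ = μ_s m g cos θ, so μ_s,min = tan θ.
μ_s,min = tan 42° = 0.9.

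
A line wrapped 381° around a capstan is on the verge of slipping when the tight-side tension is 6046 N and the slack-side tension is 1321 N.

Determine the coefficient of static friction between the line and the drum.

T₂/T₁ = e^{μβ} → μ = ln(T₂/T₁)/β.
β = 381° = 6.65 rad.
μ = ln(6046/1321)/6.65 = ln(4.577)/6.65 = 0.229.

μ ≈ 0.229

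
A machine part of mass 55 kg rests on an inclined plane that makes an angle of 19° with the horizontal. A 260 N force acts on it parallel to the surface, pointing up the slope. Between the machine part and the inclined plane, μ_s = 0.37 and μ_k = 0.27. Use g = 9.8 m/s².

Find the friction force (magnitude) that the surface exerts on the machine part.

f ≈ 84.5 N (down the incline)

The normal reaction is N = m g cos θ = 509.6 N.
For equilibrium along the incline the friction force must supply f = m g sin θ − P = 175.5 − 260 = -84.52 N (positive meaning up-slope).
Static friction can supply at most μ_s N = 188.6 N.
Since |-84.52| ≤ 188.6 N, the machine part remains in static equilibrium and friction takes exactly the required value.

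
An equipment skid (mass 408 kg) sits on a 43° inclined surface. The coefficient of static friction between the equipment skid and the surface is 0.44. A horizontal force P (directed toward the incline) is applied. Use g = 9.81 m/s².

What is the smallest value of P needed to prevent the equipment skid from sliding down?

P_min ≈ 1400 N

The equipment skid tends to slide down (tan θ > μ_s), so at the point of impending slip friction acts up-slope at its limit: f = μ_s N.
Perpendicular to the incline: N = m g cos θ + P sin θ.
Along the incline: P cos θ + μ_s N = m g sin θ, i.e. P cos θ + μ_s (m g cos θ + P sin θ) = m g sin θ.
Solving, P (cos θ + μ_s sin θ) = m g (sin θ − μ_s cos θ), so P = 4000×0.3602/1.031 = 1400 N.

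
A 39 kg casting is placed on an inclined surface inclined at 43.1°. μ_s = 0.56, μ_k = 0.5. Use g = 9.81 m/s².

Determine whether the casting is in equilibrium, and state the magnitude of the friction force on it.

N = m g cos θ = 279 N.
Down-slope weight component: m g sin θ = 261 N.
μ_s N = 156 N.
261 > 156 N, so it slides; kinetic friction f = μ_k N = 0.5×279 = 140 N.

f ≈ 140 N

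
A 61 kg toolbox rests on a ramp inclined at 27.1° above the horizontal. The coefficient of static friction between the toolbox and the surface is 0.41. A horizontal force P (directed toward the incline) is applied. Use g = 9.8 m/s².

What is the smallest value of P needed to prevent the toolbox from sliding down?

P_min ≈ 50.3 N

The toolbox tends to slide down (tan θ > μ_s), so at the point of impending slip friction acts up-slope at its limit: f = μ_s N.
Perpendicular to the incline: N = m g cos θ + P sin θ.
Along the incline: P cos θ + μ_s N = m g sin θ, i.e. P cos θ + μ_s (m g cos θ + P sin θ) = m g sin θ.
Solving, P (cos θ + μ_s sin θ) = m g (sin θ − μ_s cos θ), so P = 598×0.09056/1.077 = 50.3 N.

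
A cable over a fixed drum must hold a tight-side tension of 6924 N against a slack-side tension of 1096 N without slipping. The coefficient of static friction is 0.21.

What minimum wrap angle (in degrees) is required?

T₂/T₁ = e^{μβ} → β = ln(T₂/T₁)/μ.
β = ln(6924/1096)/0.21 = 1.843/0.21 = 8.778 rad.
In degrees: β = 8.778 × 180/π = 503°.

β_min ≈ 503°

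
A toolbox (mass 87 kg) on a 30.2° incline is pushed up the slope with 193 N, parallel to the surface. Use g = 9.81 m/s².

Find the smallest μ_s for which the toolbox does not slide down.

N = m g cos θ = 737.6 N.
Friction must make up the shortfall along the incline: f = m g sin θ − P = 429.3 − 193 = 236.3 N.
At the threshold f = μ_s N, so μ_s,min = 236.3/737.6 = 0.32.

μ_s,min ≈ 0.32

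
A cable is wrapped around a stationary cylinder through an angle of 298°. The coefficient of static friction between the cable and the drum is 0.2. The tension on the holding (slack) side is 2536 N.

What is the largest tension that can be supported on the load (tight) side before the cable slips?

At impending slip the capstan equation gives T₂/T₁ = e^{μβ} with β in radians.
β = 298° × π/180 = 5.201 rad.
e^{μβ} = e^{0.2×5.201} = 2.83.
T₂ = T₁ · e^{μβ} = 2536 × 2.83 = 7180 N.

T_max ≈ 7180 N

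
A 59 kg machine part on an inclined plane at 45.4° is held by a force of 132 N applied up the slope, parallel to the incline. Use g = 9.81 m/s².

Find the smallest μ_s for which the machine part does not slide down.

N = m g cos θ = 406.4 N.
Friction must make up the shortfall along the incline: f = m g sin θ − P = 412.1 − 132 = 280.1 N.
At the threshold f = μ_s N, so μ_s,min = 280.1/406.4 = 0.689.

μ_s,min ≈ 0.689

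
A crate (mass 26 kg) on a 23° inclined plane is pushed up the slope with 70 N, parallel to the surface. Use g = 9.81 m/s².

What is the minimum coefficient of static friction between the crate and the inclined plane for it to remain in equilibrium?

N = m g cos θ = 234.8 N.
Friction must make up the shortfall along the incline: f = m g sin θ − P = 99.66 − 70 = 29.66 N.
At the threshold f = μ_s N, so μ_s,min = 29.66/234.8 = 0.126.

μ_s,min ≈ 0.126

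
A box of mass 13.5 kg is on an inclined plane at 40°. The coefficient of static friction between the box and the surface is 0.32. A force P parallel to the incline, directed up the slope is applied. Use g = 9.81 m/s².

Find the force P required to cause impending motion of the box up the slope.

P ≈ 118 N

At impending motion up the slope, friction acts down-slope at its limit: f = μ_s N.
P is parallel to the surface, so N = m g cos θ = 101 N.
Along the incline: P = m g sin θ + μ_s N = 85.1 + 0.32×101 = 118 N.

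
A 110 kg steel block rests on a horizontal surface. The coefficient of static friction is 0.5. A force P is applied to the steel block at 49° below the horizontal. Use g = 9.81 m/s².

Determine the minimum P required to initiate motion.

P ≈ 1940 N

N = m g + P sin α (the push presses the steel block into the horizontal surface).
At impending slip, P cos α = μ_s N = μ_s (m g + P sin α).
Solving: P (cos α − μ_s sin α) = μ_s m g → P = 0.5×1080/(cos 49° − 0.5 sin 49°) = 540/0.2787 = 1940 N.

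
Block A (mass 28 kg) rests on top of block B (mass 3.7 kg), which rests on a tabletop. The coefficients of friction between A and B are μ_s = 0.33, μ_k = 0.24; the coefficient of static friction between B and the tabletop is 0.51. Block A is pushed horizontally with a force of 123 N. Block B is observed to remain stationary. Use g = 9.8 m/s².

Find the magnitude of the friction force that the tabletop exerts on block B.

The normal force B exerts on A is simply A's weight, N₁ = 274.4 N.
So the A–B interface can sustain at most μ_s N₁ = 90.55 N of static friction.
P = 123 N exceeds that limit, so A slips over B and the interface friction becomes kinetic: f₁ = μ_k N₁ = 0.24×274.4 = 65.9 N.
B experiences an equal 65.9 N forward from A (third law). B is in equilibrium, so the floor supplies f₂ = 65.9 N of static friction (limit μ_s(m_A+m_B)g = 158.4 N, not exceeded).

f ≈ 65.9 N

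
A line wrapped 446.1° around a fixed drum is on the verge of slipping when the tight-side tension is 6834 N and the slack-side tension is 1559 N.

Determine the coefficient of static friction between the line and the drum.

μ ≈ 0.19

T₂/T₁ = e^{μβ} → μ = ln(T₂/T₁)/β.
β = 446.1° = 7.786 rad.
μ = ln(6834/1559)/7.786 = ln(4.384)/7.786 = 0.19.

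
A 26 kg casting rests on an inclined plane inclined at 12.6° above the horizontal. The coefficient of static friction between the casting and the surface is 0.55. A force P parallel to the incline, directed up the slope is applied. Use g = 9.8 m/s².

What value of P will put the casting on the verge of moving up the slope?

P ≈ 192 N

At impending motion up the slope, friction acts down-slope at its limit: f = μ_s N.
P is parallel to the surface, so N = m g cos θ = 249 N.
Along the incline: P = m g sin θ + μ_s N = 55.6 + 0.55×249 = 192 N.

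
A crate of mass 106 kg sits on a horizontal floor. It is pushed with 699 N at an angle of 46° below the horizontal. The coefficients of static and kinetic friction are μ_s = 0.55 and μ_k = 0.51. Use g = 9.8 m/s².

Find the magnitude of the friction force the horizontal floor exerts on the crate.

f ≈ 486 N

Vertical equilibrium gives N = m g + P sin α = 1542 N.
For equilibrium, f = P cos α = 699×cos 46° = 485.6 N.
μ_s N = 0.55 × 1542 = 847.9 N.
485.6 ≤ 847.9 N → static; friction equals the required 486 N.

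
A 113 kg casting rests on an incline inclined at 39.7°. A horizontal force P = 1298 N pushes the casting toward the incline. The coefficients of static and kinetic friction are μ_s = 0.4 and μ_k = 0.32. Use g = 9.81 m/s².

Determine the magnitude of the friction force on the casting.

f ≈ 291 N (down the incline)

Normal direction: N = m g cos θ + P sin θ = 1682 N.
Parallel to the incline: P cos θ − m g sin θ = 998.7 − 708.1 = 290.6 N; the friction needed to balance this is 290.6 N acting down the slope.
The limit of static friction is μ_s N = 672.8 N.
Since 290.6 N is within the 672.8 N limit, the casting stays put and friction is exactly 291 N.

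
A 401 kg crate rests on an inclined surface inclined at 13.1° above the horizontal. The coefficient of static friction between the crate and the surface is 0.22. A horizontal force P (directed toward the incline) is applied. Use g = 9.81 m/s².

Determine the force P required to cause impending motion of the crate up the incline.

P ≈ 1880 N

At impending motion up the slope, friction acts down-slope at its limit: f = μ_s N.
Perpendicular to the incline: N = m g cos θ + P sin θ.
Along the incline: P cos θ = m g sin θ + μ_s N = m g sin θ + μ_s (m g cos θ + P sin θ).
Solving, P (cos θ − μ_s sin θ) = m g (sin θ + μ_s cos θ), so P = 401×9.81×(sin 13.1° + 0.22 cos 13.1°)/(cos 13.1° − 0.22 sin 13.1°) = 3930×0.4409/0.9241 = 1880 N.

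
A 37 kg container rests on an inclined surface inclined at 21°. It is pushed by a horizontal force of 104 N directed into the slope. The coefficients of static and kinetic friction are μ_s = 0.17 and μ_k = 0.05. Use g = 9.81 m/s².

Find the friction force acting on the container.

The horizontal push has a component P sin θ into the surface, so N = m g cos θ + P sin θ = 338.9 + 37.27 = 376.1 N.
Parallel to the incline: P cos θ − m g sin θ = 97.09 − 130.1 = -32.98 N; the friction needed to balance this is 32.98 N acting up the slope.
Maximum static friction: μ_s N = 0.17 × 376.1 = 63.94 N.
Since 32.98 N is within the 63.94 N limit, the container stays put and friction is exactly 33 N.

f ≈ 33 N (up the incline)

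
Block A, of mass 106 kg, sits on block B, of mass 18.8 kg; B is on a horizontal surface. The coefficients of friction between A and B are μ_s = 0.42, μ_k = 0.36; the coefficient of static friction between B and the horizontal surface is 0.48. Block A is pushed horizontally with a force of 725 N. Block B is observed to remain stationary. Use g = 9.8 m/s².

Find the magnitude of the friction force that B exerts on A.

Normal force at the A–B interface: N₁ = m_A g = 1039 N.
Maximum static friction on A from B: μ_s N₁ = 0.42×1039 = 436.3 N.
P = 725 N exceeds that limit, so A slips over B and the interface friction becomes kinetic: f₁ = μ_k N₁ = 0.36×1039 = 374 N.
By Newton's third law B feels 374 N forward from A. With B stationary, the floor's static friction on B balances it: f₂ = 374 N (well within μ_s(m_A+m_B)g = 587.1 N).

f ≈ 374 N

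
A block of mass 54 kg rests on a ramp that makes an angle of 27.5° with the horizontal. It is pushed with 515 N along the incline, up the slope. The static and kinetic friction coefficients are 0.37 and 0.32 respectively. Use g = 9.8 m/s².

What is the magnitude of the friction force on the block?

f ≈ 150 N (down the incline)

Normal force: N = m g cos θ = 54 × 9.8 × cos 27.5° = 469.4 N.
Parallel to the incline, ΣF = 0 gives f = m g sin θ − P = 244.4 − 515 = -270.6 N (up-slope positive).
Maximum static friction available: μ_s N = 0.37 × 469.4 = 173.7 N.
|-270.6| exceeds 173.7 N, so the block slips up-slope; friction is kinetic, f = μ_k N = 0.32×469.4 = 150 N.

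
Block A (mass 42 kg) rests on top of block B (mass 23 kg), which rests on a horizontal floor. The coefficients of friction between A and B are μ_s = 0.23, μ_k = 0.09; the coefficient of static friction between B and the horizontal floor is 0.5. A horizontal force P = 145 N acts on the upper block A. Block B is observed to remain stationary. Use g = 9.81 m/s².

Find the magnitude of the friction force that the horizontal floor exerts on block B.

f ≈ 37.1 N

Normal force at the A–B interface: N₁ = m_A g = 412 N.
Maximum static friction on A from B: μ_s N₁ = 0.23×412 = 94.76 N.
P = 145 N exceeds that limit, so A slips over B and the interface friction becomes kinetic: f₁ = μ_k N₁ = 0.09×412 = 37.1 N.
By Newton's third law B feels 37.1 N forward from A. With B stationary, the floor's static friction on B balances it: f₂ = 37.1 N (well within μ_s(m_A+m_B)g = 318.8 N).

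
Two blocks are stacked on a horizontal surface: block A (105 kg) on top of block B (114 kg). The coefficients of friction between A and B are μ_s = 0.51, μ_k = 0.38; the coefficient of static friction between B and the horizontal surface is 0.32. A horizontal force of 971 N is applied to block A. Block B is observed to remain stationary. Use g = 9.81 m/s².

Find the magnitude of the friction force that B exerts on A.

f ≈ 391 N

Normal force at the A–B interface: N₁ = m_A g = 1030 N.
So the A–B interface can sustain at most μ_s N₁ = 525.3 N of static friction.
Since P = 971 N > 525.3 N, A slides on B; the A–B friction is kinetic: f₁ = μ_k N₁ = 0.38×1030 = 391 N.
B experiences an equal 391 N forward from A (third law). B is in equilibrium, so the floor supplies f₂ = 391 N of static friction (limit μ_s(m_A+m_B)g = 687.5 N, not exceeded).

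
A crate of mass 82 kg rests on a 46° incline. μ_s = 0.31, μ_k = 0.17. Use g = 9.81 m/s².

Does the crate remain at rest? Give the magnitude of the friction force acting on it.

f ≈ 95 N

N = m g cos θ = 559 N.
Down-slope weight component: m g sin θ = 579 N.
μ_s N = 173 N.
579 > 173 N, so it slides; kinetic friction f = μ_k N = 0.17×559 = 95 N.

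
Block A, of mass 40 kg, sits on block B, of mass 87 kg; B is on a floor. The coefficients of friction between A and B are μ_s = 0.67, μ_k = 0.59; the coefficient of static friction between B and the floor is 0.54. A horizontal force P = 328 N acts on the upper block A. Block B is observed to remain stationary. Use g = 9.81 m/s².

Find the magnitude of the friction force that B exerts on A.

f ≈ 232 N

The normal force B exerts on A is simply A's weight, N₁ = 392.4 N.
Maximum static friction on A from B: μ_s N₁ = 0.67×392.4 = 262.9 N.
P = 328 N exceeds that limit, so A slips over B and the interface friction becomes kinetic: f₁ = μ_k N₁ = 0.59×392.4 = 232 N.
B experiences an equal 232 N forward from A (third law). B is in equilibrium, so the floor supplies f₂ = 232 N of static friction (limit μ_s(m_A+m_B)g = 672.8 N, not exceeded).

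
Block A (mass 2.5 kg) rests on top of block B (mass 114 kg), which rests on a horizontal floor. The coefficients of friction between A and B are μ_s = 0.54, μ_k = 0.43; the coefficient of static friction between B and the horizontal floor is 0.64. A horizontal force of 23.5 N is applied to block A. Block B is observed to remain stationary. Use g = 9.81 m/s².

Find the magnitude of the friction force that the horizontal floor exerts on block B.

The normal force B exerts on A is simply A's weight, N₁ = 24.53 N.
Maximum static friction on A from B: μ_s N₁ = 0.54×24.53 = 13.24 N.
P = 23.5 N exceeds that limit, so A slips over B and the interface friction becomes kinetic: f₁ = μ_k N₁ = 0.43×24.53 = 10.5 N.
By Newton's third law B feels 10.5 N forward from A. With B stationary, the floor's static friction on B balances it: f₂ = 10.5 N (well within μ_s(m_A+m_B)g = 731.4 N).

f ≈ 10.5 N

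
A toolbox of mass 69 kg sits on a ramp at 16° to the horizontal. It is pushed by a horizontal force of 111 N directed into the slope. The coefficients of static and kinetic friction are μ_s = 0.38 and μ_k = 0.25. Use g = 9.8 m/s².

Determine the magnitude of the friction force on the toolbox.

Normal direction: N = m g cos θ + P sin θ = 680.6 N.
Parallel to the incline: P cos θ − m g sin θ = 106.7 − 186.4 = -79.69 N; the friction needed to balance this is 79.69 N acting up the slope.
Maximum static friction: μ_s N = 0.38 × 680.6 = 258.6 N.
Since 79.69 N is within the 258.6 N limit, the toolbox stays put and friction is exactly 79.7 N.

f ≈ 79.7 N (up the incline)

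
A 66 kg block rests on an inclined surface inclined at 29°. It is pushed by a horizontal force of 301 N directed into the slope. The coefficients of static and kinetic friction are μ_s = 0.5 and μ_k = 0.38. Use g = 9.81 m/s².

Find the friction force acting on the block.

Normal direction: N = m g cos θ + P sin θ = 712.2 N.
Parallel to the incline: P cos θ − m g sin θ = 263.3 − 313.9 = -50.63 N; the friction needed to balance this is 50.63 N acting up the slope.
The limit of static friction is μ_s N = 356.1 N.
Since 50.63 N is within the 356.1 N limit, the block stays put and friction is exactly 50.6 N.

f ≈ 50.6 N (up the incline)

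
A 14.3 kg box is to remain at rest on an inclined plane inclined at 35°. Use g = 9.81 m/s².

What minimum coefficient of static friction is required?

μ_s,min ≈ 0.7

At the slip threshold m g sin θ = μ_s m g cos θ, so μ_s,min = tan θ.
μ_s,min = tan 35° = 0.7.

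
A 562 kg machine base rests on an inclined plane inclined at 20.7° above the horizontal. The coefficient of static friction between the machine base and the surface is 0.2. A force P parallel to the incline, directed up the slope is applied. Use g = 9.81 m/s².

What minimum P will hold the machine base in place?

P_min ≈ 917 N

The machine base tends to slide down (tan θ > μ_s), so at the point of impending slip friction acts up-slope at its limit: f = μ_s N.
P is parallel to the surface, so N = m g cos θ = 5160 N.
Along the incline: P + μ_s N = m g sin θ, so P = 1950 − 0.2×5160 = 917 N.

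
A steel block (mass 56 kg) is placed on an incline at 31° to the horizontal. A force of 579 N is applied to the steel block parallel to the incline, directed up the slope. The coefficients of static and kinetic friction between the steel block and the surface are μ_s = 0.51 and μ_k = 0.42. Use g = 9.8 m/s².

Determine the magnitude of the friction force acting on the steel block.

Normal force: N = m g cos θ = 56 × 9.8 × cos 31° = 470.4 N.
Parallel to the incline, ΣF = 0 gives f = m g sin θ − P = 282.7 − 579 = -296.3 N (up-slope positive).
Maximum static friction available: μ_s N = 0.51 × 470.4 = 239.9 N.
Since |-296.3| > 239.9 N, static friction cannot hold it; the steel block slides up the incline and kinetic friction applies: f = μ_k N = 0.42 × 470.4 = 198 N.

f ≈ 198 N (down the incline)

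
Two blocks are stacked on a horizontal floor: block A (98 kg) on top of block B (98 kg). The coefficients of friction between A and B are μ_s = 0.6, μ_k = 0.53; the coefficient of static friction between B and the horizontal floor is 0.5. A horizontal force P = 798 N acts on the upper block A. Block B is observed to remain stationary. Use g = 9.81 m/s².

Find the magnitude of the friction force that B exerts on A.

f ≈ 510 N

The normal force B exerts on A is simply A's weight, N₁ = 961.4 N.
Maximum static friction on A from B: μ_s N₁ = 0.6×961.4 = 576.8 N.
P = 798 N exceeds that limit, so A slips over B and the interface friction becomes kinetic: f₁ = μ_k N₁ = 0.53×961.4 = 510 N.
By Newton's third law B feels 510 N forward from A. With B stationary, the floor's static friction on B balances it: f₂ = 510 N (well within μ_s(m_A+m_B)g = 961.4 N).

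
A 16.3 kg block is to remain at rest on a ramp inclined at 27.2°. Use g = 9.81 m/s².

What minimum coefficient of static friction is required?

At the slip threshold m g sin θ = μ_s m g cos θ, so μ_s,min = tan θ.
μ_s,min = tan 27.2° = 0.514.

μ_s,min ≈ 0.514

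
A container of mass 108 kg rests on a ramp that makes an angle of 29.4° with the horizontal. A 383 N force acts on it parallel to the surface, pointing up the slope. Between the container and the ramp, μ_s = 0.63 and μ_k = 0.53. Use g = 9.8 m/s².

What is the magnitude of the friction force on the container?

Perpendicular to the surface, N = m g cos θ = 108·9.8·cos 29.4° = 922.1 N.
For equilibrium along the incline the friction force must supply f = m g sin θ − P = 519.6 − 383 = 136.6 N (positive meaning up-slope).
Static friction can supply at most μ_s N = 580.9 N.
Since |136.6| ≤ 580.9 N, the container remains in static equilibrium and friction takes exactly the required value.

f ≈ 137 N (up the incline)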